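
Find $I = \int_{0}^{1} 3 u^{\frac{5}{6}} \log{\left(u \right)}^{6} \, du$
$\frac{604661760}{19487171}$

Consider the simpler parametrised integral
$$J(a) = \int_{0}^{1} 3 u^{a} \, du = \frac{3}{a + 1}.$$

Differentiating under the integral sign brings down a factor of $\ln u$:
$$\frac{dJ}{da} = \int_{0}^{1} 3 u^{a} \log{\left(u \right)} \, du = - \frac{3}{\left(a + 1\right)^{2}}.$$

Repeating $6$ times in total — each differentiation brings down another $\ln u$ — gives
$$\frac{d^{6}J}{da^{6}} = \int_{0}^{1} 3 u^{a} \log{\left(u \right)}^{6} \, du = \frac{2160}{\left(a + 1\right)^{7}},$$
and the integrand here is exactly the target integrand, so $I = \frac{2160}{\left(a + 1\right)^{7}}$.

Setting $a = \frac{5}{6}$:
$$I = \frac{604661760}{19487171}.$$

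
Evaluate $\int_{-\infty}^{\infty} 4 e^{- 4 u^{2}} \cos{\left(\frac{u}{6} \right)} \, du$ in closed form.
$\frac{2 \sqrt{\pi}}{e^{\frac{1}{576}}}$

Let $b$ denote the cosine frequency and define $I(b) = \int_{-\infty}^{\infty} 4 e^{- 4 u^{2}} \cos{\left(b u \right)} \, du$.

Differentiating under the integral sign,
$$I'(b) = \int_{-\infty}^{\infty} - 4 u e^{- 4 u^{2}} \sin{\left(b u \right)} \, du.$$

Integrate $\int_{-\infty}^{\infty} u \sin(b u)\, e^{- 4 u^{2}}\, du$ by parts with $w = \sin(b u)$ and $dv = u\, e^{- 4 u^{2}}\, du$, giving $v = - \frac{e^{- 4 u^{2}}}{8}$. The boundary term vanishes and
$$\int_{-\infty}^{\infty} u \sin(b u)\, e^{- 4 u^{2}}\, du = \frac{b}{8} \int_{-\infty}^{\infty} \cos(b u)\, e^{- 4 u^{2}}\, du,$$
so $I'(b) = - \frac{b}{8}\, I(b)$.

This is a separable first-order ODE; solving with the initial condition $I(0) = \int_{-\infty}^{\infty} 4 e^{- 4 u^{2}}\,du = 2 \sqrt{\pi}$ gives
$$I(b) = 2 \sqrt{\pi} e^{- \frac{b^{2}}{16}}.$$

Setting $b = \frac{1}{6}$:
$$I = \frac{2 \sqrt{\pi}}{e^{\frac{1}{576}}}.$$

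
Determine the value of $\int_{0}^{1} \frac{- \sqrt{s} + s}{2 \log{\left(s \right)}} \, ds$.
$- \frac{\log{\left(3 \right)}}{2} + \log{\left(2 \right)}$

Consider the one-parameter family: let $I(a) = \int_{0}^{1} \frac{s - s^{a}}{2 \log{\left(s \right)}} \, ds$.

Since $\dfrac{\partial}{\partial a}\,s^{a} = s^{a} \ln s$, the $\ln s$ in the denominator cancels and
$$\frac{dI}{da} = \int_{0}^{1} - \frac{1}{2} s^{a} \, ds = - \frac{1}{2} \left[\frac{s^{a+1}}{a+1}\right]_0^1 = - \frac{1}{2 a + 2}.$$

Integrating with respect to $a$ gives $I(a) = - \frac{\log{\left(a + 1 \right)}}{2} + \frac{\log{\left(2 \right)}}{2} + C$.

At $a = 1$ the integrand is identically $0$, so $I(1) = 0$. The closed form gives $0$, hence $C = 0$.

Setting $a = \frac{1}{2}$:
$$I = - \frac{\log{\left(3 \right)}}{2} + \log{\left(2 \right)}.$$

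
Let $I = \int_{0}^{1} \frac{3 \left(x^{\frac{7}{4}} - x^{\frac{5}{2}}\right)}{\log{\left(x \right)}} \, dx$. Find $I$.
$\log{\left(\frac{1331}{2744} \right)}$

Introduce a parameter $a$ in the exponent: let $I(a) = \int_{0}^{1} \frac{3 \left(- x^{\frac{5}{2}} + x^{a}\right)}{\log{\left(x \right)}} \, dx$.

Since $\dfrac{\partial}{\partial a}\,x^{a} = x^{a} \ln x$, the $\ln x$ in the denominator cancels and
$$\frac{dI}{da} = \int_{0}^{1} 3 x^{a} \, dx = 3 \left[\frac{x^{a+1}}{a+1}\right]_0^1 = \frac{3}{a + 1}.$$

Integrating with respect to $a$ gives $I(a) = \log{\left(\frac{8 \left(a + 1\right)^{3}}{343} \right)} + C$.

At $a = \frac{5}{2}$ the integrand is identically $0$, so $I(\frac{5}{2}) = 0$. The closed form gives $0$, hence $C = 0$.

Setting $a = \frac{7}{4}$:
$$I = \log{\left(\frac{1331}{2744} \right)}.$$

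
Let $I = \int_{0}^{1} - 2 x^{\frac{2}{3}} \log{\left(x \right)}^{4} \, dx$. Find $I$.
$- \frac{11664}{3125}$

Start from the elementary integral
$$J(a) = \int_{0}^{1} - 2 x^{a} \, dx = - \frac{2}{a + 1}.$$

Differentiating under the integral sign brings down a factor of $\ln x$:
$$\frac{dJ}{da} = \int_{0}^{1} - 2 x^{a} \log{\left(x \right)} \, dx = \frac{2}{\left(a + 1\right)^{2}}.$$

Repeating $4$ times in total — each differentiation brings down another $\ln x$ — gives
$$\frac{d^{4}J}{da^{4}} = \int_{0}^{1} - 2 x^{a} \log{\left(x \right)}^{4} \, dx = - \frac{48}{\left(a + 1\right)^{5}},$$
and the integrand here is exactly the target integrand, so $I = - \frac{48}{\left(a + 1\right)^{5}}$.

Setting $a = \frac{2}{3}$:
$$I = - \frac{11664}{3125}.$$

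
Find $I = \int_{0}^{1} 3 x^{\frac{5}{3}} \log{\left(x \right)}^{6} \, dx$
$\frac{295245}{131072}$

Start from the elementary integral
$$J(a) = \int_{0}^{1} 3 x^{a} \, dx = \frac{3}{a + 1}.$$

Differentiating under the integral sign brings down a factor of $\ln x$:
$$\frac{dJ}{da} = \int_{0}^{1} 3 x^{a} \log{\left(x \right)} \, dx = - \frac{3}{\left(a + 1\right)^{2}}.$$

Repeating $6$ times in total — each differentiation brings down another $\ln x$ — gives
$$\frac{d^{6}J}{da^{6}} = \int_{0}^{1} 3 x^{a} \log{\left(x \right)}^{6} \, dx = \frac{2160}{\left(a + 1\right)^{7}},$$
and the integrand here is exactly the target integrand, so $I = \frac{2160}{\left(a + 1\right)^{7}}$.

Setting $a = \frac{5}{3}$:
$$I = \frac{295245}{131072}.$$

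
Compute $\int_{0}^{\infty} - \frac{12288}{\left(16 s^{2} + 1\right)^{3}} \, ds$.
$- 576 \pi$

Recall the elementary integral
$$J(a) = \int_{0}^{\infty} - \frac{3}{a^{2} + s^{2}} \, ds = - \frac{3 \pi}{2 a}.$$

Differentiating under the integral sign with respect to $a$,
$$\frac{dJ}{da} = \int_{0}^{\infty} \frac{6 a}{\left(a^{2} + s^{2}\right)^{2}} \, ds = \frac{3 \pi}{2 a^{2}},$$
so $\int_{0}^{\infty} - \frac{3}{\left(a^{2} + s^{2}\right)^{2}} \, ds = - \frac{3 \pi}{4 a^{3}}$.

Repeating — each differentiation of $1/(s^2+a^2)^j$ produces $-2ja/(s^2+a^2)^{j+1}$ — and dividing through by $-2ja$ at each step yields, after $2$ differentiations in total,
$$\int_{0}^{\infty} - \frac{3}{\left(a^{2} + s^{2}\right)^{3}} \, ds = - \frac{9 \pi}{16 a^{5}}.$$

Setting $a = \frac{1}{4}$:
$$I = - 576 \pi.$$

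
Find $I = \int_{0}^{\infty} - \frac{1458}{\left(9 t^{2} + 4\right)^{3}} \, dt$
$- \frac{729 \pi}{256}$

Start from the standard arctangent integral
$$J(a) = \int_{0}^{\infty} - \frac{2}{a^{2} + t^{2}} \, dt = - \frac{\pi}{a}.$$

Differentiating under the integral sign with respect to $a$,
$$\frac{dJ}{da} = \int_{0}^{\infty} \frac{4 a}{\left(a^{2} + t^{2}\right)^{2}} \, dt = \frac{\pi}{a^{2}},$$
so $\int_{0}^{\infty} - \frac{2}{\left(a^{2} + t^{2}\right)^{2}} \, dt = - \frac{\pi}{2 a^{3}}$.

Repeating — each differentiation of $1/(t^2+a^2)^j$ produces $-2ja/(t^2+a^2)^{j+1}$ — and dividing through by $-2ja$ at each step yields, after $2$ differentiations in total,
$$\int_{0}^{\infty} - \frac{2}{\left(a^{2} + t^{2}\right)^{3}} \, dt = - \frac{3 \pi}{8 a^{5}}.$$

Setting $a = \frac{2}{3}$:
$$I = - \frac{729 \pi}{256}.$$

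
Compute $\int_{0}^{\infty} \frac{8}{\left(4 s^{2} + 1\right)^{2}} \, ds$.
$\pi$

Start from the standard arctangent integral
$$J(a) = \int_{0}^{\infty} \frac{1}{2 \left(a^{2} + s^{2}\right)} \, ds = \frac{\pi}{4 a}.$$

Differentiating under the integral sign with respect to $a$,
$$\frac{dJ}{da} = \int_{0}^{\infty} - \frac{a}{\left(a^{2} + s^{2}\right)^{2}} \, ds = - \frac{\pi}{4 a^{2}},$$
so $\int_{0}^{\infty} \frac{1}{2 \left(a^{2} + s^{2}\right)^{2}} \, ds = \frac{\pi}{8 a^{3}}$.

Setting $a = \frac{1}{2}$:
$$I = \pi.$$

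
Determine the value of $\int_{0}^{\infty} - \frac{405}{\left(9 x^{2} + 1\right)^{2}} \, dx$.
$- \frac{135 \pi}{4}$

Begin with the known result
$$J(a) = \int_{0}^{\infty} - \frac{5}{a^{2} + x^{2}} \, dx = - \frac{5 \pi}{2 a}.$$

Differentiating under the integral sign with respect to $a$,
$$\frac{dJ}{da} = \int_{0}^{\infty} \frac{10 a}{\left(a^{2} + x^{2}\right)^{2}} \, dx = \frac{5 \pi}{2 a^{2}},$$
so $\int_{0}^{\infty} - \frac{5}{\left(a^{2} + x^{2}\right)^{2}} \, dx = - \frac{5 \pi}{4 a^{3}}$.

Setting $a = \frac{1}{3}$:
$$I = - \frac{135 \pi}{4}.$$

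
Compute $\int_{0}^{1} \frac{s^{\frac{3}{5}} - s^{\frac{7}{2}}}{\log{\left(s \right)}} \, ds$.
$- \log{\left(\frac{45}{16} \right)}$

Replace the exponent $\frac{7}{2}$ by a parameter $a$: let $I(a) = \int_{0}^{1} \frac{s^{\frac{3}{5}} - s^{a}}{\log{\left(s \right)}} \, ds$.

Since $\dfrac{\partial}{\partial a}\,s^{a} = s^{a} \ln s$, the $\ln s$ in the denominator cancels and
$$\frac{dI}{da} = \int_{0}^{1} -1 s^{a} \, ds = -1 \left[\frac{s^{a+1}}{a+1}\right]_0^1 = - \frac{1}{a + 1}.$$

Integrating with respect to $a$ gives $I(a) = - \log{\left(\frac{5 a}{8} + \frac{5}{8} \right)} + C$.

At $a = \frac{3}{5}$ the integrand is identically $0$, so $I(\frac{3}{5}) = 0$. The closed form gives $0$, hence $C = 0$.

Setting $a = \frac{7}{2}$:
$$I = - \log{\left(\frac{45}{16} \right)}.$$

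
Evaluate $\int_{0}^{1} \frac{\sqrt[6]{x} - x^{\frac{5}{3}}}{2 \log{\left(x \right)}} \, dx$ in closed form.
$\log{\left(\frac{\sqrt{7}}{4} \right)}$

Consider the one-parameter family: let $I(a) = \int_{0}^{1} \frac{- x^{\frac{5}{3}} + x^{a}}{2 \log{\left(x \right)}} \, dx$.

Since $\dfrac{\partial}{\partial a}\,x^{a} = x^{a} \ln x$, the $\ln x$ in the denominator cancels and
$$\frac{dI}{da} = \int_{0}^{1} \frac{1}{2} x^{a} \, dx = \frac{1}{2} \left[\frac{x^{a+1}}{a+1}\right]_0^1 = \frac{1}{2 \left(a + 1\right)}.$$

Integrating with respect to $a$ gives $I(a) = \log{\left(\frac{\sqrt{6} \sqrt{a + 1}}{4} \right)} + C$.

At $a = \frac{5}{3}$ the integrand is identically $0$, so $I(\frac{5}{3}) = 0$. The closed form gives $0$, hence $C = 0$.

Setting $a = \frac{1}{6}$:
$$I = \log{\left(\frac{\sqrt{7}}{4} \right)}.$$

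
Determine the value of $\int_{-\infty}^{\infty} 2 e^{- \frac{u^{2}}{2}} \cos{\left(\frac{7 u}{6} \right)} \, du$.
$\frac{2 \sqrt{2} \sqrt{\pi}}{e^{\frac{49}{72}}}$

Treat the cosine frequency as a parameter and define $I(b) = \int_{-\infty}^{\infty} 2 e^{- \frac{u^{2}}{2}} \cos{\left(b u \right)} \, du$.

Differentiating under the integral sign,
$$I'(b) = \int_{-\infty}^{\infty} - 2 u e^{- \frac{u^{2}}{2}} \sin{\left(b u \right)} \, du.$$

Integrate $\int_{-\infty}^{\infty} u \sin(b u)\, e^{- \frac{u^{2}}{2}}\, du$ by parts with $w = \sin(b u)$ and $dv = u\, e^{- \frac{u^{2}}{2}}\, du$, giving $v = - e^{- \frac{u^{2}}{2}}$. The boundary term vanishes and
$$\int_{-\infty}^{\infty} u \sin(b u)\, e^{- \frac{u^{2}}{2}}\, du = b \int_{-\infty}^{\infty} \cos(b u)\, e^{- \frac{u^{2}}{2}}\, du,$$
so $I'(b) = - b\, I(b)$.

This is a separable first-order ODE; solving with the initial condition $I(0) = \int_{-\infty}^{\infty} 2 e^{- \frac{u^{2}}{2}}\,du = 2 \sqrt{2} \sqrt{\pi}$ gives
$$I(b) = 2 \sqrt{2} \sqrt{\pi} e^{- \frac{b^{2}}{2}}.$$

Setting $b = \frac{7}{6}$:
$$I = \frac{2 \sqrt{2} \sqrt{\pi}}{e^{\frac{49}{72}}}.$$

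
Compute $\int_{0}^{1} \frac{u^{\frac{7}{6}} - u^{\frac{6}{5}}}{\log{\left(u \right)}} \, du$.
$\log{\left(\frac{65}{66} \right)}$

Consider the one-parameter family: let $I(a) = \int_{0}^{1} \frac{- u^{\frac{6}{5}} + u^{a}}{\log{\left(u \right)}} \, du$.

Since $\dfrac{\partial}{\partial a}\,u^{a} = u^{a} \ln u$, the $\ln u$ in the denominator cancels and
$$\frac{dI}{da} = \int_{0}^{1} u^{a} \, du = \left[\frac{u^{a+1}}{a+1}\right]_0^1 = \frac{1}{a + 1}.$$

Integrating with respect to $a$ gives $I(a) = \log{\left(\frac{5 a}{11} + \frac{5}{11} \right)} + C$.

At $a = \frac{6}{5}$ the integrand is identically $0$, so $I(\frac{6}{5}) = 0$. The closed form gives $0$, hence $C = 0$.

Setting $a = \frac{7}{6}$:
$$I = \log{\left(\frac{65}{66} \right)}.$$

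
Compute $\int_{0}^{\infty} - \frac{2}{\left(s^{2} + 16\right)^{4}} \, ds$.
$- \frac{5 \pi}{262144}$

Recall the elementary integral
$$J(a) = \int_{0}^{\infty} - \frac{2}{a^{2} + s^{2}} \, ds = - \frac{\pi}{a}.$$

Differentiating under the integral sign with respect to $a$,
$$\frac{dJ}{da} = \int_{0}^{\infty} \frac{4 a}{\left(a^{2} + s^{2}\right)^{2}} \, ds = \frac{\pi}{a^{2}},$$
so $\int_{0}^{\infty} - \frac{2}{\left(a^{2} + s^{2}\right)^{2}} \, ds = - \frac{\pi}{2 a^{3}}$.

Repeating — each differentiation of $1/(s^2+a^2)^j$ produces $-2ja/(s^2+a^2)^{j+1}$ — and dividing through by $-2ja$ at each step yields, after $3$ differentiations in total,
$$\int_{0}^{\infty} - \frac{2}{\left(a^{2} + s^{2}\right)^{4}} \, ds = - \frac{5 \pi}{16 a^{7}}.$$

Setting $a = 4$:
$$I = - \frac{5 \pi}{262144}.$$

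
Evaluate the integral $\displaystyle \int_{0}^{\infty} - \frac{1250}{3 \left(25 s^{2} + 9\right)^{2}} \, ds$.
$- \frac{125 \pi}{162}$

Recall the elementary integral
$$J(a) = \int_{0}^{\infty} - \frac{2}{3 \left(a^{2} + s^{2}\right)} \, ds = - \frac{\pi}{3 a}.$$

Differentiating under the integral sign with respect to $a$,
$$\frac{dJ}{da} = \int_{0}^{\infty} \frac{4 a}{3 \left(a^{2} + s^{2}\right)^{2}} \, ds = \frac{\pi}{3 a^{2}},$$
so $\int_{0}^{\infty} - \frac{2}{3 \left(a^{2} + s^{2}\right)^{2}} \, ds = - \frac{\pi}{6 a^{3}}$.

Setting $a = \frac{3}{5}$:
$$I = - \frac{125 \pi}{162}.$$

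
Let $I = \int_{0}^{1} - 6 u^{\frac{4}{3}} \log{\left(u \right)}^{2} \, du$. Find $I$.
$- \frac{324}{343}$

Start from the elementary integral
$$J(a) = \int_{0}^{1} - 6 u^{a} \, du = - \frac{6}{a + 1}.$$

Differentiating under the integral sign brings down a factor of $\ln u$:
$$\frac{dJ}{da} = \int_{0}^{1} - 6 u^{a} \log{\left(u \right)} \, du = \frac{6}{\left(a + 1\right)^{2}}.$$

Repeating twice in total — each differentiation brings down another $\ln u$ — gives
$$\frac{d^{2}J}{da^{2}} = \int_{0}^{1} - 6 u^{a} \log{\left(u \right)}^{2} \, du = - \frac{12}{\left(a + 1\right)^{3}},$$
and the integrand here is exactly the target integrand, so $I = - \frac{12}{\left(a + 1\right)^{3}}$.

Setting $a = \frac{4}{3}$:
$$I = - \frac{324}{343}.$$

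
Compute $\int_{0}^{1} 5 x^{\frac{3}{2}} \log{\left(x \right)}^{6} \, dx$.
$\frac{18432}{3125}$

Begin with the known integral
$$J(a) = \int_{0}^{1} 5 x^{a} \, dx = \frac{5}{a + 1}.$$

Differentiating under the integral sign brings down a factor of $\ln x$:
$$\frac{dJ}{da} = \int_{0}^{1} 5 x^{a} \log{\left(x \right)} \, dx = - \frac{5}{\left(a + 1\right)^{2}}.$$

Repeating $6$ times in total — each differentiation brings down another $\ln x$ — gives
$$\frac{d^{6}J}{da^{6}} = \int_{0}^{1} 5 x^{a} \log{\left(x \right)}^{6} \, dx = \frac{3600}{\left(a + 1\right)^{7}},$$
and the integrand here is exactly the target integrand, so $I = \frac{3600}{\left(a + 1\right)^{7}}$.

Setting $a = \frac{3}{2}$:
$$I = \frac{18432}{3125}.$$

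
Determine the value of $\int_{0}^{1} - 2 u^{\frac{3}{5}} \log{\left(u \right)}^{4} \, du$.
$- \frac{9375}{2048}$

Begin with the known integral
$$J(a) = \int_{0}^{1} - 2 u^{a} \, du = - \frac{2}{a + 1}.$$

Differentiating under the integral sign brings down a factor of $\ln u$:
$$\frac{dJ}{da} = \int_{0}^{1} - 2 u^{a} \log{\left(u \right)} \, du = \frac{2}{\left(a + 1\right)^{2}}.$$

Repeating $4$ times in total — each differentiation brings down another $\ln u$ — gives
$$\frac{d^{4}J}{da^{4}} = \int_{0}^{1} - 2 u^{a} \log{\left(u \right)}^{4} \, du = - \frac{48}{\left(a + 1\right)^{5}},$$
and the integrand here is exactly the target integrand, so $I = - \frac{48}{\left(a + 1\right)^{5}}$.

Setting $a = \frac{3}{5}$:
$$I = - \frac{9375}{2048}.$$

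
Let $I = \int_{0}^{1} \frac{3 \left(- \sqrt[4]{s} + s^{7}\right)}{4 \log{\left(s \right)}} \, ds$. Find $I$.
$- \frac{3 \log{\left(5 \right)}}{4} + \frac{15 \log{\left(2 \right)}}{4}$

Introduce a parameter $a$ in the exponent: let $I(a) = \int_{0}^{1} \frac{3 \left(s^{7} - s^{a}\right)}{4 \log{\left(s \right)}} \, ds$.

Since $\dfrac{\partial}{\partial a}\,s^{a} = s^{a} \ln s$, the $\ln s$ in the denominator cancels and
$$\frac{dI}{da} = \int_{0}^{1} - \frac{3}{4} s^{a} \, ds = - \frac{3}{4} \left[\frac{s^{a+1}}{a+1}\right]_0^1 = - \frac{3}{4 a + 4}.$$

Integrating with respect to $a$ gives $I(a) = - \frac{3 \log{\left(a + 1 \right)}}{4} + \frac{9 \log{\left(2 \right)}}{4} + C$.

At $a = 7$ the integrand is identically $0$, so $I(7) = 0$. The closed form gives $0$, hence $C = 0$.

Setting $a = \frac{1}{4}$:
$$I = - \frac{3 \log{\left(5 \right)}}{4} + \frac{15 \log{\left(2 \right)}}{4}.$$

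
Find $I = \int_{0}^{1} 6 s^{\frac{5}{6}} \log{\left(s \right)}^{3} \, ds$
$- \frac{46656}{14641}$

Start from the elementary integral
$$J(a) = \int_{0}^{1} 6 s^{a} \, ds = \frac{6}{a + 1}.$$

Differentiating under the integral sign brings down a factor of $\ln s$:
$$\frac{dJ}{da} = \int_{0}^{1} 6 s^{a} \log{\left(s \right)} \, ds = - \frac{6}{\left(a + 1\right)^{2}}.$$

Repeating $3$ times in total — each differentiation brings down another $\ln s$ — gives
$$\frac{d^{3}J}{da^{3}} = \int_{0}^{1} 6 s^{a} \log{\left(s \right)}^{3} \, ds = - \frac{36}{\left(a + 1\right)^{4}},$$
and the integrand here is exactly the target integrand, so $I = - \frac{36}{\left(a + 1\right)^{4}}$.

Setting $a = \frac{5}{6}$:
$$I = - \frac{46656}{14641}.$$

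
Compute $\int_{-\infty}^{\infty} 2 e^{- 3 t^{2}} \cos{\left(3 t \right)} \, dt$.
$\frac{2 \sqrt{3} \sqrt{\pi}}{3 e^{\frac{3}{4}}}$

Treat the cosine frequency as a parameter and define $I(b) = \int_{-\infty}^{\infty} 2 e^{- 3 t^{2}} \cos{\left(b t \right)} \, dt$.

Differentiating under the integral sign,
$$I'(b) = \int_{-\infty}^{\infty} - 2 t e^{- 3 t^{2}} \sin{\left(b t \right)} \, dt.$$

Integrate $\int_{-\infty}^{\infty} t \sin(b t)\, e^{- 3 t^{2}}\, dt$ by parts with $u = \sin(b t)$ and $dv = t\, e^{- 3 t^{2}}\, dt$, giving $v = - \frac{e^{- 3 t^{2}}}{6}$. The boundary term vanishes and
$$\int_{-\infty}^{\infty} t \sin(b t)\, e^{- 3 t^{2}}\, dt = \frac{b}{6} \int_{-\infty}^{\infty} \cos(b t)\, e^{- 3 t^{2}}\, dt,$$
so $I'(b) = - \frac{b}{6}\, I(b)$.

This is a separable first-order ODE; solving with the initial condition $I(0) = \int_{-\infty}^{\infty} 2 e^{- 3 t^{2}}\,dt = \frac{2 \sqrt{3} \sqrt{\pi}}{3}$ gives
$$I(b) = \frac{2 \sqrt{3} \sqrt{\pi} e^{- \frac{b^{2}}{12}}}{3}.$$

Setting $b = 3$:
$$I = \frac{2 \sqrt{3} \sqrt{\pi}}{3 e^{\frac{3}{4}}}.$$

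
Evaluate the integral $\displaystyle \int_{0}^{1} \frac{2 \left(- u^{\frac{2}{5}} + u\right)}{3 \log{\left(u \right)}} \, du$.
$- \frac{2 \log{\left(7 \right)}}{3} + \frac{2 \log{\left(10 \right)}}{3}$

Consider the one-parameter family: let $I(a) = \int_{0}^{1} \frac{2 \left(- u^{\frac{2}{5}} + u^{a}\right)}{3 \log{\left(u \right)}} \, du$.

Since $\dfrac{\partial}{\partial a}\,u^{a} = u^{a} \ln u$, the $\ln u$ in the denominator cancels and
$$\frac{dI}{da} = \int_{0}^{1} \frac{2}{3} u^{a} \, du = \frac{2}{3} \left[\frac{u^{a+1}}{a+1}\right]_0^1 = \frac{2}{3 \left(a + 1\right)}.$$

Integrating with respect to $a$ gives $I(a) = \log{\left(\frac{5^{\frac{2}{3}} \sqrt[3]{7} \left(a + 1\right)^{\frac{2}{3}}}{7} \right)} + C$.

At $a = \frac{2}{5}$ the integrand is identically $0$, so $I(\frac{2}{5}) = 0$. The closed form gives $0$, hence $C = 0$.

Setting $a = 1$:
$$I = - \frac{2 \log{\left(7 \right)}}{3} + \frac{2 \log{\left(10 \right)}}{3}.$$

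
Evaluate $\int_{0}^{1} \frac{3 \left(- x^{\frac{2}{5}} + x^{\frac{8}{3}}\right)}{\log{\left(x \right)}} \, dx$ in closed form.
$- \log{\left(\frac{9261}{166375} \right)}$

Introduce a parameter $a$ in the exponent: let $I(a) = \int_{0}^{1} \frac{3 \left(x^{\frac{8}{3}} - x^{a}\right)}{\log{\left(x \right)}} \, dx$.

Since $\dfrac{\partial}{\partial a}\,x^{a} = x^{a} \ln x$, the $\ln x$ in the denominator cancels and
$$\frac{dI}{da} = \int_{0}^{1} -3 x^{a} \, dx = -3 \left[\frac{x^{a+1}}{a+1}\right]_0^1 = - \frac{3}{a + 1}.$$

Integrating with respect to $a$ gives $I(a) = - \log{\left(\frac{27 \left(a + 1\right)^{3}}{1331} \right)} + C$.

At $a = \frac{8}{3}$ the integrand is identically $0$, so $I(\frac{8}{3}) = 0$. The closed form gives $0$, hence $C = 0$.

Setting $a = \frac{2}{5}$:
$$I = - \log{\left(\frac{9261}{166375} \right)}.$$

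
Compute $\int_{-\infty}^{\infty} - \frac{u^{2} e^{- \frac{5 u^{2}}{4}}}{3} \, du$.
$- \frac{4 \sqrt{5} \sqrt{\pi}}{75}$

Begin with the known integral
$$J(a) = \int_{-\infty}^{\infty} - \frac{e^{- a u^{2}}}{3} \, du = - \frac{\sqrt{\pi}}{3 \sqrt{a}}.$$

Differentiating under the integral sign brings down a factor of $(-u^2)$:
$$\frac{dJ}{da} = \int_{-\infty}^{\infty} \frac{u^{2} e^{- a u^{2}}}{3} \, du = \frac{\sqrt{\pi}}{6 a^{\frac{3}{2}}}.$$

The integral on the left is $-I$, so $I = - \frac{\sqrt{\pi}}{6 a^{\frac{3}{2}}}$.

Setting $a = \frac{5}{4}$:
$$I = - \frac{4 \sqrt{5} \sqrt{\pi}}{75}.$$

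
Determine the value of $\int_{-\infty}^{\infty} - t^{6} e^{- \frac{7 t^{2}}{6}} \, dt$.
$- \frac{405 \sqrt{42} \sqrt{\pi}}{2401}$

Start from the elementary integral
$$J(a) = \int_{-\infty}^{\infty} - e^{- a t^{2}} \, dt = - \frac{\sqrt{\pi}}{\sqrt{a}}.$$

Differentiating under the integral sign brings down a factor of $(-t^2)$:
$$\frac{dJ}{da} = \int_{-\infty}^{\infty} t^{2} e^{- a t^{2}} \, dt = \frac{\sqrt{\pi}}{2 a^{\frac{3}{2}}}.$$

Repeating $3$ times in total — each differentiation brings down another $(-t^2)$ — gives
$$\frac{d^{3}J}{da^{3}} = \int_{-\infty}^{\infty} t^{6} e^{- a t^{2}} \, dt = \frac{15 \sqrt{\pi}}{8 a^{\frac{7}{2}}},$$
and the integrand here is $(-1)^{3}$ times the target integrand, so $I = (-1)^{3}\,\frac{d^{3}J}{da^{3}} = - \frac{15 \sqrt{\pi}}{8 a^{\frac{7}{2}}}$.

Setting $a = \frac{7}{6}$:
$$I = - \frac{405 \sqrt{42} \sqrt{\pi}}{2401}.$$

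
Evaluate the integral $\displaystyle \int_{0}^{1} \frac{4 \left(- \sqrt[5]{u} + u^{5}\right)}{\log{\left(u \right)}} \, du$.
$\log{\left(625 \right)}$

Introduce a parameter $a$ in the exponent: let $I(a) = \int_{0}^{1} \frac{4 \left(u^{5} - u^{a}\right)}{\log{\left(u \right)}} \, du$.

Since $\dfrac{\partial}{\partial a}\,u^{a} = u^{a} \ln u$, the $\ln u$ in the denominator cancels and
$$\frac{dI}{da} = \int_{0}^{1} -4 u^{a} \, du = -4 \left[\frac{u^{a+1}}{a+1}\right]_0^1 = - \frac{4}{a + 1}.$$

Integrating with respect to $a$ gives $I(a) = \log{\left(\frac{1296}{\left(a + 1\right)^{4}} \right)} + C$.

At $a = 5$ the integrand is identically $0$, so $I(5) = 0$. The closed form gives $0$, hence $C = 0$.

Setting $a = \frac{1}{5}$:
$$I = \log{\left(625 \right)}.$$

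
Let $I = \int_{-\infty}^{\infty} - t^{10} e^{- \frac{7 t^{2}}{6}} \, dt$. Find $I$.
$- \frac{32805 \sqrt{42} \sqrt{\pi}}{16807}$

Begin with the known integral
$$J(a) = \int_{-\infty}^{\infty} - e^{- a t^{2}} \, dt = - \frac{\sqrt{\pi}}{\sqrt{a}}.$$

Differentiating under the integral sign brings down a factor of $(-t^2)$:
$$\frac{dJ}{da} = \int_{-\infty}^{\infty} t^{2} e^{- a t^{2}} \, dt = \frac{\sqrt{\pi}}{2 a^{\frac{3}{2}}}.$$

Repeating $5$ times in total — each differentiation brings down another $(-t^2)$ — gives
$$\frac{d^{5}J}{da^{5}} = \int_{-\infty}^{\infty} t^{10} e^{- a t^{2}} \, dt = \frac{945 \sqrt{\pi}}{32 a^{\frac{11}{2}}},$$
and the integrand here is $(-1)^{5}$ times the target integrand, so $I = (-1)^{5}\,\frac{d^{5}J}{da^{5}} = - \frac{945 \sqrt{\pi}}{32 a^{\frac{11}{2}}}$.

Setting $a = \frac{7}{6}$:
$$I = - \frac{32805 \sqrt{42} \sqrt{\pi}}{16807}.$$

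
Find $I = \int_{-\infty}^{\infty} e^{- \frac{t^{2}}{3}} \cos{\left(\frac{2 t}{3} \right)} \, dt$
$\frac{\sqrt{3} \sqrt{\pi}}{e^{\frac{1}{3}}}$

Define $I(b) = \int_{-\infty}^{\infty} e^{- \frac{t^{2}}{3}} \cos{\left(b t \right)} \, dt$.

Differentiating under the integral sign,
$$I'(b) = \int_{-\infty}^{\infty} - t e^{- \frac{t^{2}}{3}} \sin{\left(b t \right)} \, dt.$$

Integrate $\int_{-\infty}^{\infty} t \sin(b t)\, e^{- \frac{t^{2}}{3}}\, dt$ by parts with $u = \sin(b t)$ and $dv = t\, e^{- \frac{t^{2}}{3}}\, dt$, giving $v = - \frac{3 e^{- \frac{t^{2}}{3}}}{2}$. The boundary term vanishes and
$$\int_{-\infty}^{\infty} t \sin(b t)\, e^{- \frac{t^{2}}{3}}\, dt = \frac{3 b}{2} \int_{-\infty}^{\infty} \cos(b t)\, e^{- \frac{t^{2}}{3}}\, dt,$$
so $I'(b) = - \frac{3 b}{2}\, I(b)$.

This is a separable first-order ODE; solving with the initial condition $I(0) = \int_{-\infty}^{\infty} e^{- \frac{t^{2}}{3}}\,dt = \sqrt{3} \sqrt{\pi}$ gives
$$I(b) = \sqrt{3} \sqrt{\pi} e^{- \frac{3 b^{2}}{4}}.$$

Setting $b = \frac{2}{3}$:
$$I = \frac{\sqrt{3} \sqrt{\pi}}{e^{\frac{1}{3}}}.$$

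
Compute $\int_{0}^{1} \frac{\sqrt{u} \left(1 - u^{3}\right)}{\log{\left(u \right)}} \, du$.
$- \log{\left(3 \right)}$

Replace the exponent $\frac{1}{2}$ by a parameter $a$: let $I(a) = \int_{0}^{1} \frac{- u^{\frac{7}{2}} + u^{a}}{\log{\left(u \right)}} \, du$.

Since $\dfrac{\partial}{\partial a}\,u^{a} = u^{a} \ln u$, the $\ln u$ in the denominator cancels and
$$\frac{dI}{da} = \int_{0}^{1} u^{a} \, du = \left[\frac{u^{a+1}}{a+1}\right]_0^1 = \frac{1}{a + 1}.$$

Integrating with respect to $a$ gives $I(a) = \log{\left(\frac{2 a}{9} + \frac{2}{9} \right)} + C$.

At $a = \frac{7}{2}$ the integrand is identically $0$, so $I(\frac{7}{2}) = 0$. The closed form gives $0$, hence $C = 0$.

Setting $a = \frac{1}{2}$:
$$I = - \log{\left(3 \right)}.$$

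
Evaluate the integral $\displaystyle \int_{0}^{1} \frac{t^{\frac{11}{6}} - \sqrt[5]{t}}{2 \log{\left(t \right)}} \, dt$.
$\log{\left(\frac{\sqrt{85}}{6} \right)}$

Consider the one-parameter family: let $I(a) = \int_{0}^{1} \frac{t^{\frac{11}{6}} - t^{a}}{2 \log{\left(t \right)}} \, dt$.

Since $\dfrac{\partial}{\partial a}\,t^{a} = t^{a} \ln t$, the $\ln t$ in the denominator cancels and
$$\frac{dI}{da} = \int_{0}^{1} - \frac{1}{2} t^{a} \, dt = - \frac{1}{2} \left[\frac{t^{a+1}}{a+1}\right]_0^1 = - \frac{1}{2 a + 2}.$$

Integrating with respect to $a$ gives $I(a) = - \frac{\log{\left(a + 1 \right)}}{2} - \frac{\log{\left(6 \right)}}{2} + \frac{\log{\left(17 \right)}}{2} + C$.

At $a = \frac{11}{6}$ the integrand is identically $0$, so $I(\frac{11}{6}) = 0$. The closed form gives $0$, hence $C = 0$.

Setting $a = \frac{1}{5}$:
$$I = \log{\left(\frac{\sqrt{85}}{6} \right)}.$$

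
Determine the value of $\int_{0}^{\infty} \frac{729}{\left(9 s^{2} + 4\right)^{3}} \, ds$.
$\frac{729 \pi}{512}$

Start from the standard arctangent integral
$$J(a) = \int_{0}^{\infty} \frac{1}{a^{2} + s^{2}} \, ds = \frac{\pi}{2 a}.$$

Differentiating under the integral sign with respect to $a$,
$$\frac{dJ}{da} = \int_{0}^{\infty} - \frac{2 a}{\left(a^{2} + s^{2}\right)^{2}} \, ds = - \frac{\pi}{2 a^{2}},$$
so $\int_{0}^{\infty} \frac{1}{\left(a^{2} + s^{2}\right)^{2}} \, ds = \frac{\pi}{4 a^{3}}$.

Repeating — each differentiation of $1/(s^2+a^2)^j$ produces $-2ja/(s^2+a^2)^{j+1}$ — and dividing through by $-2ja$ at each step yields, after $2$ differentiations in total,
$$\int_{0}^{\infty} \frac{1}{\left(a^{2} + s^{2}\right)^{3}} \, ds = \frac{3 \pi}{16 a^{5}}.$$

Setting $a = \frac{2}{3}$:
$$I = \frac{729 \pi}{512}.$$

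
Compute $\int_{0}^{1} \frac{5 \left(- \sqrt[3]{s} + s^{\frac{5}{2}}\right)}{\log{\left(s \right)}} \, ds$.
$- \log{\left(\frac{32768}{4084101} \right)}$

Replace the exponent $\frac{1}{3}$ by a parameter $a$: let $I(a) = \int_{0}^{1} \frac{5 \left(s^{\frac{5}{2}} - s^{a}\right)}{\log{\left(s \right)}} \, ds$.

Since $\dfrac{\partial}{\partial a}\,s^{a} = s^{a} \ln s$, the $\ln s$ in the denominator cancels and
$$\frac{dI}{da} = \int_{0}^{1} -5 s^{a} \, ds = -5 \left[\frac{s^{a+1}}{a+1}\right]_0^1 = - \frac{5}{a + 1}.$$

Integrating with respect to $a$ gives $I(a) = - \log{\left(\frac{32 \left(a + 1\right)^{5}}{16807} \right)} + C$.

At $a = \frac{5}{2}$ the integrand is identically $0$, so $I(\frac{5}{2}) = 0$. The closed form gives $0$, hence $C = 0$.

Setting $a = \frac{1}{3}$:
$$I = - \log{\left(\frac{32768}{4084101} \right)}.$$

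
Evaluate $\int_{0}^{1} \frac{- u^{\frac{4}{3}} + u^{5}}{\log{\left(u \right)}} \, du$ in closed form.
$\log{\left(\frac{18}{7} \right)}$

Replace the exponent $5$ by a parameter $a$: let $I(a) = \int_{0}^{1} \frac{- u^{\frac{4}{3}} + u^{a}}{\log{\left(u \right)}} \, du$.

Since $\dfrac{\partial}{\partial a}\,u^{a} = u^{a} \ln u$, the $\ln u$ in the denominator cancels and
$$\frac{dI}{da} = \int_{0}^{1} u^{a} \, du = \left[\frac{u^{a+1}}{a+1}\right]_0^1 = \frac{1}{a + 1}.$$

Integrating with respect to $a$ gives $I(a) = \log{\left(\frac{3 a}{7} + \frac{3}{7} \right)} + C$.

At $a = \frac{4}{3}$ the integrand is identically $0$, so $I(\frac{4}{3}) = 0$. The closed form gives $0$, hence $C = 0$.

Setting $a = 5$:
$$I = \log{\left(\frac{18}{7} \right)}.$$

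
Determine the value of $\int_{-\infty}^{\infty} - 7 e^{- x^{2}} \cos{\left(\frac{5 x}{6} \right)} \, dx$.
$- \frac{7 \sqrt{\pi}}{e^{\frac{25}{144}}}$

Define $I(b) = \int_{-\infty}^{\infty} - 7 e^{- x^{2}} \cos{\left(b x \right)} \, dx$.

Differentiating under the integral sign,
$$I'(b) = \int_{-\infty}^{\infty} 7 x e^{- x^{2}} \sin{\left(b x \right)} \, dx.$$

Integrate $\int_{-\infty}^{\infty} x \sin(b x)\, e^{- x^{2}}\, dx$ by parts with $u = \sin(b x)$ and $dv = x\, e^{- x^{2}}\, dx$, giving $v = - \frac{e^{- x^{2}}}{2}$. The boundary term vanishes and
$$\int_{-\infty}^{\infty} x \sin(b x)\, e^{- x^{2}}\, dx = \frac{b}{2} \int_{-\infty}^{\infty} \cos(b x)\, e^{- x^{2}}\, dx,$$
so $I'(b) = - \frac{b}{2}\, I(b)$.

This is a separable first-order ODE; solving with the initial condition $I(0) = \int_{-\infty}^{\infty} - 7 e^{- x^{2}}\,dx = - 7 \sqrt{\pi}$ gives
$$I(b) = - 7 \sqrt{\pi} e^{- \frac{b^{2}}{4}}.$$

Setting $b = \frac{5}{6}$:
$$I = - \frac{7 \sqrt{\pi}}{e^{\frac{25}{144}}}.$$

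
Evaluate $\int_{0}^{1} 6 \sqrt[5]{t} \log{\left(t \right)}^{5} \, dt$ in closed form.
$- \frac{78125}{324}$

Begin with the known integral
$$J(a) = \int_{0}^{1} 6 t^{a} \, dt = \frac{6}{a + 1}.$$

Differentiating under the integral sign brings down a factor of $\ln t$:
$$\frac{dJ}{da} = \int_{0}^{1} 6 t^{a} \log{\left(t \right)} \, dt = - \frac{6}{\left(a + 1\right)^{2}}.$$

Repeating $5$ times in total — each differentiation brings down another $\ln t$ — gives
$$\frac{d^{5}J}{da^{5}} = \int_{0}^{1} 6 t^{a} \log{\left(t \right)}^{5} \, dt = - \frac{720}{\left(a + 1\right)^{6}},$$
and the integrand here is exactly the target integrand, so $I = - \frac{720}{\left(a + 1\right)^{6}}$.

Setting $a = \frac{1}{5}$:
$$I = - \frac{78125}{324}.$$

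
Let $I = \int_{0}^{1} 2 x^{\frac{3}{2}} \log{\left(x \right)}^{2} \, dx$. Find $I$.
$\frac{32}{125}$

Start from the elementary integral
$$J(a) = \int_{0}^{1} 2 x^{a} \, dx = \frac{2}{a + 1}.$$

Differentiating under the integral sign brings down a factor of $\ln x$:
$$\frac{dJ}{da} = \int_{0}^{1} 2 x^{a} \log{\left(x \right)} \, dx = - \frac{2}{\left(a + 1\right)^{2}}.$$

Repeating twice in total — each differentiation brings down another $\ln x$ — gives
$$\frac{d^{2}J}{da^{2}} = \int_{0}^{1} 2 x^{a} \log{\left(x \right)}^{2} \, dx = \frac{4}{\left(a + 1\right)^{3}},$$
and the integrand here is exactly the target integrand, so $I = \frac{4}{\left(a + 1\right)^{3}}$.

Setting $a = \frac{3}{2}$:
$$I = \frac{32}{125}.$$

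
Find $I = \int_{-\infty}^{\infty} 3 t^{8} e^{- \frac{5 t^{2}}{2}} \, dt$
$\frac{63 \sqrt{10} \sqrt{\pi}}{625}$

Start from the elementary integral
$$J(a) = \int_{-\infty}^{\infty} 3 e^{- a t^{2}} \, dt = \frac{3 \sqrt{\pi}}{\sqrt{a}}.$$

Differentiating under the integral sign brings down a factor of $(-t^2)$:
$$\frac{dJ}{da} = \int_{-\infty}^{\infty} - 3 t^{2} e^{- a t^{2}} \, dt = - \frac{3 \sqrt{\pi}}{2 a^{\frac{3}{2}}}.$$

Repeating $4$ times in total — each differentiation brings down another $(-t^2)$ — gives
$$\frac{d^{4}J}{da^{4}} = \int_{-\infty}^{\infty} 3 t^{8} e^{- a t^{2}} \, dt = \frac{315 \sqrt{\pi}}{16 a^{\frac{9}{2}}},$$
and the integrand here is exactly the target integrand, so $I = \frac{315 \sqrt{\pi}}{16 a^{\frac{9}{2}}}$.

Setting $a = \frac{5}{2}$:
$$I = \frac{63 \sqrt{10} \sqrt{\pi}}{625}.$$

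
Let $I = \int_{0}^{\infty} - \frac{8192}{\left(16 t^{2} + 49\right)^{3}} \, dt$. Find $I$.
$- \frac{384 \pi}{16807}$

Recall the elementary integral
$$J(a) = \int_{0}^{\infty} - \frac{2}{a^{2} + t^{2}} \, dt = - \frac{\pi}{a}.$$

Differentiating under the integral sign with respect to $a$,
$$\frac{dJ}{da} = \int_{0}^{\infty} \frac{4 a}{\left(a^{2} + t^{2}\right)^{2}} \, dt = \frac{\pi}{a^{2}},$$
so $\int_{0}^{\infty} - \frac{2}{\left(a^{2} + t^{2}\right)^{2}} \, dt = - \frac{\pi}{2 a^{3}}$.

Repeating — each differentiation of $1/(t^2+a^2)^j$ produces $-2ja/(t^2+a^2)^{j+1}$ — and dividing through by $-2ja$ at each step yields, after $2$ differentiations in total,
$$\int_{0}^{\infty} - \frac{2}{\left(a^{2} + t^{2}\right)^{3}} \, dt = - \frac{3 \pi}{8 a^{5}}.$$

Setting $a = \frac{7}{4}$:
$$I = - \frac{384 \pi}{16807}.$$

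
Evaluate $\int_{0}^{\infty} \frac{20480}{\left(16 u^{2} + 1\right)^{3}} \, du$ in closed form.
$960 \pi$

Begin with the known result
$$J(a) = \int_{0}^{\infty} \frac{5}{a^{2} + u^{2}} \, du = \frac{5 \pi}{2 a}.$$

Differentiating under the integral sign with respect to $a$,
$$\frac{dJ}{da} = \int_{0}^{\infty} - \frac{10 a}{\left(a^{2} + u^{2}\right)^{2}} \, du = - \frac{5 \pi}{2 a^{2}},$$
so $\int_{0}^{\infty} \frac{5}{\left(a^{2} + u^{2}\right)^{2}} \, du = \frac{5 \pi}{4 a^{3}}$.

Repeating — each differentiation of $1/(u^2+a^2)^j$ produces $-2ja/(u^2+a^2)^{j+1}$ — and dividing through by $-2ja$ at each step yields, after $2$ differentiations in total,
$$\int_{0}^{\infty} \frac{5}{\left(a^{2} + u^{2}\right)^{3}} \, du = \frac{15 \pi}{16 a^{5}}.$$

Setting $a = \frac{1}{4}$:
$$I = 960 \pi.$$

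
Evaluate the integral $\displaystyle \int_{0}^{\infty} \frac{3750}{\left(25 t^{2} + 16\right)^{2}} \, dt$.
$\frac{375 \pi}{128}$

Begin with the known result
$$J(a) = \int_{0}^{\infty} \frac{6}{a^{2} + t^{2}} \, dt = \frac{3 \pi}{a}.$$

Differentiating under the integral sign with respect to $a$,
$$\frac{dJ}{da} = \int_{0}^{\infty} - \frac{12 a}{\left(a^{2} + t^{2}\right)^{2}} \, dt = - \frac{3 \pi}{a^{2}},$$
so $\int_{0}^{\infty} \frac{6}{\left(a^{2} + t^{2}\right)^{2}} \, dt = \frac{3 \pi}{2 a^{3}}$.

Setting $a = \frac{4}{5}$:
$$I = \frac{375 \pi}{128}.$$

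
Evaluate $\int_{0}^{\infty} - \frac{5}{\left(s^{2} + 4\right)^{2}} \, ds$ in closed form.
$- \frac{5 \pi}{32}$

Start from the standard arctangent integral
$$J(a) = \int_{0}^{\infty} - \frac{5}{a^{2} + s^{2}} \, ds = - \frac{5 \pi}{2 a}.$$

Differentiating under the integral sign with respect to $a$,
$$\frac{dJ}{da} = \int_{0}^{\infty} \frac{10 a}{\left(a^{2} + s^{2}\right)^{2}} \, ds = \frac{5 \pi}{2 a^{2}},$$
so $\int_{0}^{\infty} - \frac{5}{\left(a^{2} + s^{2}\right)^{2}} \, ds = - \frac{5 \pi}{4 a^{3}}$.

Setting $a = 2$:
$$I = - \frac{5 \pi}{32}.$$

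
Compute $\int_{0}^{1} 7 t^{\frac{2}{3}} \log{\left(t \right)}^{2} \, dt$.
$\frac{378}{125}$

Start from the elementary integral
$$J(a) = \int_{0}^{1} 7 t^{a} \, dt = \frac{7}{a + 1}.$$

Differentiating under the integral sign brings down a factor of $\ln t$:
$$\frac{dJ}{da} = \int_{0}^{1} 7 t^{a} \log{\left(t \right)} \, dt = - \frac{7}{\left(a + 1\right)^{2}}.$$

Repeating twice in total — each differentiation brings down another $\ln t$ — gives
$$\frac{d^{2}J}{da^{2}} = \int_{0}^{1} 7 t^{a} \log{\left(t \right)}^{2} \, dt = \frac{14}{\left(a + 1\right)^{3}},$$
and the integrand here is exactly the target integrand, so $I = \frac{14}{\left(a + 1\right)^{3}}$.

Setting $a = \frac{2}{3}$:
$$I = \frac{378}{125}.$$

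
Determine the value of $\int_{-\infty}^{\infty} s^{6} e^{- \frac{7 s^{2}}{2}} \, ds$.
$\frac{15 \sqrt{14} \sqrt{\pi}}{2401}$

Begin with the known integral
$$J(a) = \int_{-\infty}^{\infty} e^{- a s^{2}} \, ds = \frac{\sqrt{\pi}}{\sqrt{a}}.$$

Differentiating under the integral sign brings down a factor of $(-s^2)$:
$$\frac{dJ}{da} = \int_{-\infty}^{\infty} - s^{2} e^{- a s^{2}} \, ds = - \frac{\sqrt{\pi}}{2 a^{\frac{3}{2}}}.$$

Repeating $3$ times in total — each differentiation brings down another $(-s^2)$ — gives
$$\frac{d^{3}J}{da^{3}} = \int_{-\infty}^{\infty} - s^{6} e^{- a s^{2}} \, ds = - \frac{15 \sqrt{\pi}}{8 a^{\frac{7}{2}}},$$
and the integrand here is $(-1)^{3}$ times the target integrand, so $I = (-1)^{3}\,\frac{d^{3}J}{da^{3}} = \frac{15 \sqrt{\pi}}{8 a^{\frac{7}{2}}}$.

Setting $a = \frac{7}{2}$:
$$I = \frac{15 \sqrt{14} \sqrt{\pi}}{2401}.$$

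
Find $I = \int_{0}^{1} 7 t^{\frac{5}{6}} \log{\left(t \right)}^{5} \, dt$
$- \frac{39191040}{1771561}$

Start from the elementary integral
$$J(a) = \int_{0}^{1} 7 t^{a} \, dt = \frac{7}{a + 1}.$$

Differentiating under the integral sign brings down a factor of $\ln t$:
$$\frac{dJ}{da} = \int_{0}^{1} 7 t^{a} \log{\left(t \right)} \, dt = - \frac{7}{\left(a + 1\right)^{2}}.$$

Repeating $5$ times in total — each differentiation brings down another $\ln t$ — gives
$$\frac{d^{5}J}{da^{5}} = \int_{0}^{1} 7 t^{a} \log{\left(t \right)}^{5} \, dt = - \frac{840}{\left(a + 1\right)^{6}},$$
and the integrand here is exactly the target integrand, so $I = - \frac{840}{\left(a + 1\right)^{6}}$.

Setting $a = \frac{5}{6}$:
$$I = - \frac{39191040}{1771561}.$$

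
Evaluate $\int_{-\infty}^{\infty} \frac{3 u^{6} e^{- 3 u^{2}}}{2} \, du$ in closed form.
$\frac{5 \sqrt{3} \sqrt{\pi}}{144}$

Consider the simpler parametrised integral
$$J(a) = \int_{-\infty}^{\infty} \frac{3 e^{- a u^{2}}}{2} \, du = \frac{3 \sqrt{\pi}}{2 \sqrt{a}}.$$

Differentiating under the integral sign brings down a factor of $(-u^2)$:
$$\frac{dJ}{da} = \int_{-\infty}^{\infty} - \frac{3 u^{2} e^{- a u^{2}}}{2} \, du = - \frac{3 \sqrt{\pi}}{4 a^{\frac{3}{2}}}.$$

Repeating $3$ times in total — each differentiation brings down another $(-u^2)$ — gives
$$\frac{d^{3}J}{da^{3}} = \int_{-\infty}^{\infty} - \frac{3 u^{6} e^{- a u^{2}}}{2} \, du = - \frac{45 \sqrt{\pi}}{16 a^{\frac{7}{2}}},$$
and the integrand here is $(-1)^{3}$ times the target integrand, so $I = (-1)^{3}\,\frac{d^{3}J}{da^{3}} = \frac{45 \sqrt{\pi}}{16 a^{\frac{7}{2}}}$.

Setting $a = 3$:
$$I = \frac{5 \sqrt{3} \sqrt{\pi}}{144}.$$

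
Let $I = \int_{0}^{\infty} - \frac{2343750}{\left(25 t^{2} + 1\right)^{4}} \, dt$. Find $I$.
$- \frac{1171875 \pi}{16}$

Begin with the known result
$$J(a) = \int_{0}^{\infty} - \frac{6}{a^{2} + t^{2}} \, dt = - \frac{3 \pi}{a}.$$

Differentiating under the integral sign with respect to $a$,
$$\frac{dJ}{da} = \int_{0}^{\infty} \frac{12 a}{\left(a^{2} + t^{2}\right)^{2}} \, dt = \frac{3 \pi}{a^{2}},$$
so $\int_{0}^{\infty} - \frac{6}{\left(a^{2} + t^{2}\right)^{2}} \, dt = - \frac{3 \pi}{2 a^{3}}$.

Repeating — each differentiation of $1/(t^2+a^2)^j$ produces $-2ja/(t^2+a^2)^{j+1}$ — and dividing through by $-2ja$ at each step yields, after $3$ differentiations in total,
$$\int_{0}^{\infty} - \frac{6}{\left(a^{2} + t^{2}\right)^{4}} \, dt = - \frac{15 \pi}{16 a^{7}}.$$

Setting $a = \frac{1}{5}$:
$$I = - \frac{1171875 \pi}{16}.$$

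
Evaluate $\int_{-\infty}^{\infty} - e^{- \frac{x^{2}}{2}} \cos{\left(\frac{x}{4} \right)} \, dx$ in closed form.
$- \frac{\sqrt{2} \sqrt{\pi}}{e^{\frac{1}{32}}}$

Define $I(b) = \int_{-\infty}^{\infty} - e^{- \frac{x^{2}}{2}} \cos{\left(b x \right)} \, dx$.

Differentiating under the integral sign,
$$I'(b) = \int_{-\infty}^{\infty} x e^{- \frac{x^{2}}{2}} \sin{\left(b x \right)} \, dx.$$

Integrate $\int_{-\infty}^{\infty} x \sin(b x)\, e^{- \frac{x^{2}}{2}}\, dx$ by parts with $u = \sin(b x)$ and $dv = x\, e^{- \frac{x^{2}}{2}}\, dx$, giving $v = - e^{- \frac{x^{2}}{2}}$. The boundary term vanishes and
$$\int_{-\infty}^{\infty} x \sin(b x)\, e^{- \frac{x^{2}}{2}}\, dx = b \int_{-\infty}^{\infty} \cos(b x)\, e^{- \frac{x^{2}}{2}}\, dx,$$
so $I'(b) = - b\, I(b)$.

This is a separable first-order ODE; solving with the initial condition $I(0) = \int_{-\infty}^{\infty} - e^{- \frac{x^{2}}{2}}\,dx = - \sqrt{2} \sqrt{\pi}$ gives
$$I(b) = - \sqrt{2} \sqrt{\pi} e^{- \frac{b^{2}}{2}}.$$

Setting $b = \frac{1}{4}$:
$$I = - \frac{\sqrt{2} \sqrt{\pi}}{e^{\frac{1}{32}}}.$$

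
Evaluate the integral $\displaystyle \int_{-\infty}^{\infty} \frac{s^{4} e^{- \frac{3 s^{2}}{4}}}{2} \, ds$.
$\frac{4 \sqrt{3} \sqrt{\pi}}{9}$

Begin with the known integral
$$J(a) = \int_{-\infty}^{\infty} \frac{e^{- a s^{2}}}{2} \, ds = \frac{\sqrt{\pi}}{2 \sqrt{a}}.$$

Differentiating under the integral sign brings down a factor of $(-s^2)$:
$$\frac{dJ}{da} = \int_{-\infty}^{\infty} - \frac{s^{2} e^{- a s^{2}}}{2} \, ds = - \frac{\sqrt{\pi}}{4 a^{\frac{3}{2}}}.$$

Repeating twice in total — each differentiation brings down another $(-s^2)$ — gives
$$\frac{d^{2}J}{da^{2}} = \int_{-\infty}^{\infty} \frac{s^{4} e^{- a s^{2}}}{2} \, ds = \frac{3 \sqrt{\pi}}{8 a^{\frac{5}{2}}},$$
and the integrand here is exactly the target integrand, so $I = \frac{3 \sqrt{\pi}}{8 a^{\frac{5}{2}}}$.

Setting $a = \frac{3}{4}$:
$$I = \frac{4 \sqrt{3} \sqrt{\pi}}{9}.$$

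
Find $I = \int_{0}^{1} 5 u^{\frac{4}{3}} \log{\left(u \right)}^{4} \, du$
$\frac{29160}{16807}$

Start from the elementary integral
$$J(a) = \int_{0}^{1} 5 u^{a} \, du = \frac{5}{a + 1}.$$

Differentiating under the integral sign brings down a factor of $\ln u$:
$$\frac{dJ}{da} = \int_{0}^{1} 5 u^{a} \log{\left(u \right)} \, du = - \frac{5}{\left(a + 1\right)^{2}}.$$

Repeating $4$ times in total — each differentiation brings down another $\ln u$ — gives
$$\frac{d^{4}J}{da^{4}} = \int_{0}^{1} 5 u^{a} \log{\left(u \right)}^{4} \, du = \frac{120}{\left(a + 1\right)^{5}},$$
and the integrand here is exactly the target integrand, so $I = \frac{120}{\left(a + 1\right)^{5}}$.

Setting $a = \frac{4}{3}$:
$$I = \frac{29160}{16807}.$$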